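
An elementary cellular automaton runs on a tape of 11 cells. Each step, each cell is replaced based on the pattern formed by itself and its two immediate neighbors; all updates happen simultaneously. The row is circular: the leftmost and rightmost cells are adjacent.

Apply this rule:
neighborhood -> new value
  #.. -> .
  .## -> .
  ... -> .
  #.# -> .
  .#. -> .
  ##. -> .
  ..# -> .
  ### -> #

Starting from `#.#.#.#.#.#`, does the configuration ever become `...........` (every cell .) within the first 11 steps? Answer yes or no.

...........
all cells are . at step 1

yes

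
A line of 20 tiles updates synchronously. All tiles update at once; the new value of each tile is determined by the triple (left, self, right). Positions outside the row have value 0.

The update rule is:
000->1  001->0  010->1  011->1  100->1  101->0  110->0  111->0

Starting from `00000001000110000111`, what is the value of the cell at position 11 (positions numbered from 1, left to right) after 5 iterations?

0

11111101110101110100
10000001000101000111
11111101110101110100  (repeats iteration 1; period 2)
iteration 5: 11111101110101110100
position 11 holds 0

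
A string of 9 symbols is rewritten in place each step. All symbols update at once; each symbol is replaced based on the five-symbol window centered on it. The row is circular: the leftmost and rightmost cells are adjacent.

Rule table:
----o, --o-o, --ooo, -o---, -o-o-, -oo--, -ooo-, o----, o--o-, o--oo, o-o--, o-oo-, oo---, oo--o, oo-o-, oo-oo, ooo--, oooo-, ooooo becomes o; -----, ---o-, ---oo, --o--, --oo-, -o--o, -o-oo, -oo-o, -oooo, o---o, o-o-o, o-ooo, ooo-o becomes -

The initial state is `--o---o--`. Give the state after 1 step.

o--o---oo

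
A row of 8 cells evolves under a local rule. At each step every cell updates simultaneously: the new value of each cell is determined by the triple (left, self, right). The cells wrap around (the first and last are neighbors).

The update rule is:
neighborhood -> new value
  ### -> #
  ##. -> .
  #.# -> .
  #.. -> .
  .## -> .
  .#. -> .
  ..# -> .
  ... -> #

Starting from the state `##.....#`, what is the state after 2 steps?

....#...

step 1: #..###..
step 2: ....#...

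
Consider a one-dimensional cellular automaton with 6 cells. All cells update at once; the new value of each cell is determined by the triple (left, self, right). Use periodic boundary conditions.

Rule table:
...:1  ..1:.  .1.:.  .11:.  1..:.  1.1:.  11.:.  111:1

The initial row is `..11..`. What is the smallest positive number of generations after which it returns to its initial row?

1....1
..11..

2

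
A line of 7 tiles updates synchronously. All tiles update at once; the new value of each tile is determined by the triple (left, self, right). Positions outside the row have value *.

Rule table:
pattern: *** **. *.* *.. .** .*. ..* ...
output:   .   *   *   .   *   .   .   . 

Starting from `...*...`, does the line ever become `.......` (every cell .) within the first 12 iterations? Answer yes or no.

iteration 1: .......
all cells are . at iteration 1

yes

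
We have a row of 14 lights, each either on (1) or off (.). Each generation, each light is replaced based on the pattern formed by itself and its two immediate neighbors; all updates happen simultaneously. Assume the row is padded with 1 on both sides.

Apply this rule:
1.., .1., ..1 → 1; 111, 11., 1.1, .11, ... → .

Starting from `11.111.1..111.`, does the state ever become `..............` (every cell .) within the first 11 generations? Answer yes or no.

no

.......111....
1.....1...1..1
.1...111.1111.
.11.1.........
....11.......1
1..1..1.....1.
.1111111...11.
........1.1...
1......11.11.1
.1....1.......
.11..111.....1
generation 11 is .11..111.....1, still not uniform .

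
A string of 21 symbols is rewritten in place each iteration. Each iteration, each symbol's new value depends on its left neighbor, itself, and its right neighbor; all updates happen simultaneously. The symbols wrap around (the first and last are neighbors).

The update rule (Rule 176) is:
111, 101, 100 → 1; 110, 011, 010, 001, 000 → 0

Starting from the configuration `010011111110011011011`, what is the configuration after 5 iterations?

iteration 1: 101001111101000100100
iteration 2: 010100111010100010010
iteration 3: 001010010101010001001
iteration 4: 100101001010101000100
iteration 5: 010010100101010100010

010010100101010100010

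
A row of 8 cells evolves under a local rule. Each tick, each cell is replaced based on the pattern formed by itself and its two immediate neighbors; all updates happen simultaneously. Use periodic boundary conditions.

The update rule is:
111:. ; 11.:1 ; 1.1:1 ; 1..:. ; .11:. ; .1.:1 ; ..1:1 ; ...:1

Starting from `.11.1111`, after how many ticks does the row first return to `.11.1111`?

1.11...1
11.1.11.
.1111.11
1...11.1
1.11.11.
11.11.11
.11.11..
1.11.1.1
11.1111.
.11...11
1.1.11.1
1111.11.
...11.11
.11.11.1
1.11.111
11.11...
.11.1.11
1.1111.1
11...11.
.1.11.11
111.11.1
..11.11.
11.11.1.
.11.1111

24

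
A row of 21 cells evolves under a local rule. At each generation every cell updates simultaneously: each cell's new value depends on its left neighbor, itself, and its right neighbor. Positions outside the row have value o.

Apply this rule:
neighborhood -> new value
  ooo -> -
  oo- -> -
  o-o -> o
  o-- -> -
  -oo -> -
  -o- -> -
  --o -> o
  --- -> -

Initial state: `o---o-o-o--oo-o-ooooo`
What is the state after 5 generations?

-o-o--o--o-o-----o-o-

---o-o-o--o--o-o-----
--o-o-o--o--o-o-----o
-o-o-o--o--o-o-----o-
o-o-o--o--o-o-----o-o
-o-o--o--o-o-----o-o-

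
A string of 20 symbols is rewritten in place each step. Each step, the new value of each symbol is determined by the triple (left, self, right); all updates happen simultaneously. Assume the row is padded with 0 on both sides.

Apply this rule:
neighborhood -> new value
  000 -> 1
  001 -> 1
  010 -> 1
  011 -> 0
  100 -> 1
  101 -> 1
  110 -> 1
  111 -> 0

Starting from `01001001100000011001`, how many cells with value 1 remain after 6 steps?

5

11111110111111101111
00000011000000110001
11111101111111011111
00000110000001100001
11111011111110111111
00001100000011000001
count of 1: 5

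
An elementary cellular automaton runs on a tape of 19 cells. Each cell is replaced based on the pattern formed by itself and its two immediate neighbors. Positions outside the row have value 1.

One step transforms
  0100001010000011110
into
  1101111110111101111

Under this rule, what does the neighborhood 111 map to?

1

At position 15 the neighborhood is 111; the next row has 1 there.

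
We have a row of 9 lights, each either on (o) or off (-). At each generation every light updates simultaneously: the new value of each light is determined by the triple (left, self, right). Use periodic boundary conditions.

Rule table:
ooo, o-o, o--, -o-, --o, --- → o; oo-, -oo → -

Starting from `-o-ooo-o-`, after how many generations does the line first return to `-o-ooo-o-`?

generation 1: ooo-o-ooo
generation 2: oo-ooo-oo
generation 3: o-o-o-o-o
generation 4: -ooooooo-
generation 5: o-ooooo-o
generation 6: -o-ooo-o-

6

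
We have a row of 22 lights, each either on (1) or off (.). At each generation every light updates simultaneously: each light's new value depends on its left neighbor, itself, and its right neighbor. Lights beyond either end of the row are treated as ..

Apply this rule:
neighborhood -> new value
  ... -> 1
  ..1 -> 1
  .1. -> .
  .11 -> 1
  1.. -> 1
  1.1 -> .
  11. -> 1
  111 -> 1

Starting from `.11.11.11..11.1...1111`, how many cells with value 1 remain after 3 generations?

20

generation 1: 111.11.111111..1111111
generation 2: 111.11.111111111111111
generation 3: 111.11.111111111111111
count of 1: 20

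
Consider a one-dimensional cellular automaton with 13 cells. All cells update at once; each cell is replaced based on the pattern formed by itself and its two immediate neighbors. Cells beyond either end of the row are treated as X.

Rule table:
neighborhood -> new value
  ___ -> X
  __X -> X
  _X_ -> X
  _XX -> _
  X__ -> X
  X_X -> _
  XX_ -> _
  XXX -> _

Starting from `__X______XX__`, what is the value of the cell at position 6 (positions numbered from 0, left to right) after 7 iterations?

X

XXXXXXXXX__XX
_________XX__
XXXXXXXXX__XX  (repeats iteration 1; period 2)
iteration 7: XXXXXXXXX__XX
position 6 holds X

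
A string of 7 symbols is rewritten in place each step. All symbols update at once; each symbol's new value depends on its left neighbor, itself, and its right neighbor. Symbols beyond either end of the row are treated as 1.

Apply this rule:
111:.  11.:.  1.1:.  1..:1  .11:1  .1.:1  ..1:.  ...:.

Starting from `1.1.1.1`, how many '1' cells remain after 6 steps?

4

..1.1.1
1.1.1.1  (repeats step 0; period 2)
step 6: 1.1.1.1
count of 1: 4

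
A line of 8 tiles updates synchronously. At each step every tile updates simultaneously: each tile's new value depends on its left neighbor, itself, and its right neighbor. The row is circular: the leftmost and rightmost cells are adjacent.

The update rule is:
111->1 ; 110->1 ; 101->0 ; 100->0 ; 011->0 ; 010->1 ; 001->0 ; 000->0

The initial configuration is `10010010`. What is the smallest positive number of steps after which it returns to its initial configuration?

1

10010010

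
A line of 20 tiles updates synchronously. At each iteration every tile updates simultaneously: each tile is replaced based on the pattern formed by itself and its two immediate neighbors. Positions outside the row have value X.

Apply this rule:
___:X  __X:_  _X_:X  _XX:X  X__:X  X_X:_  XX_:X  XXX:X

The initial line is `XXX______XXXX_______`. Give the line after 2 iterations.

XXXXXXXX_XXXXXXXXXX_

XXXXXXXX_XXXXXXXXXX_
XXXXXXXX_XXXXXXXXXX_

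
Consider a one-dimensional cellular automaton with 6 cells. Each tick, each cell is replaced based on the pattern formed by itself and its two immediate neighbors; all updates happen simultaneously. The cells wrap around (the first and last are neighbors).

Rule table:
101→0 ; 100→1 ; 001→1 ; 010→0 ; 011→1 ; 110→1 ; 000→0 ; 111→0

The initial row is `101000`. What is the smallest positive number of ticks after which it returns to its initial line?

000101
101000

2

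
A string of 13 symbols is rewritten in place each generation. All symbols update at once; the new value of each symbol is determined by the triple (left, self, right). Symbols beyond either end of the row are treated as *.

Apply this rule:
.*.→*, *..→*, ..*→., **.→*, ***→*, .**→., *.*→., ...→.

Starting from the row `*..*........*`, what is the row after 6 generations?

**.**........
**..**.......
***..**......
****..**.....
*****..**....
******..**...

******..**...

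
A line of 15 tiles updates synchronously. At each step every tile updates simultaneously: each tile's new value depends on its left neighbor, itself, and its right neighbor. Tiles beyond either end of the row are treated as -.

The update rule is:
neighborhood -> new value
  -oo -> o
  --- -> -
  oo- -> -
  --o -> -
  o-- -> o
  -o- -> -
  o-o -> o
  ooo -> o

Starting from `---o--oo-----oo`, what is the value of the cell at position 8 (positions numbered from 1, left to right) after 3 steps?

-

----o-o-o----o-
-----o-o-o----o
------o-o-o----
position 8 holds -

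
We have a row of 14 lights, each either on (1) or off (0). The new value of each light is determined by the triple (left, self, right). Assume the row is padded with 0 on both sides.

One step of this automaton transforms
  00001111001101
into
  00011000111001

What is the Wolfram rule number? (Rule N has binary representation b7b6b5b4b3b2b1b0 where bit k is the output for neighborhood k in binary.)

30

position 5: 111 → 0  (bit 7 = 0)
position 7: 110 → 0  (bit 6 = 0)
position 12: 101 → 0  (bit 5 = 0)
position 8: 100 → 1  (bit 4 = 1)
position 4: 011 → 1  (bit 3 = 1)
position 13: 010 → 1  (bit 2 = 1)
position 3: 001 → 1  (bit 1 = 1)
position 0: 000 → 0  (bit 0 = 0)
bits b7..b0 = 00011110 = 30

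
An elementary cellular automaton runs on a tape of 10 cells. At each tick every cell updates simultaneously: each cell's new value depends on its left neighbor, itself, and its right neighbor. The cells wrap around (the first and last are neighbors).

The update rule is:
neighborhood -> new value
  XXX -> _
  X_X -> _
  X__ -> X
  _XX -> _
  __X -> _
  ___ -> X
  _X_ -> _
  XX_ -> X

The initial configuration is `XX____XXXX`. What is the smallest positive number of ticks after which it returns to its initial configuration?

tick 1: _XXXX_____
tick 2: ____XXXXXX
tick 3: XXX______X
tick 4: __XXXXXX__
tick 5: X______XXX
tick 6: XXXXXX____
tick 7: _____XXXX_
tick 8: XXXX____XX
tick 9: ___XXXX___
tick 10: XX____XXXX

10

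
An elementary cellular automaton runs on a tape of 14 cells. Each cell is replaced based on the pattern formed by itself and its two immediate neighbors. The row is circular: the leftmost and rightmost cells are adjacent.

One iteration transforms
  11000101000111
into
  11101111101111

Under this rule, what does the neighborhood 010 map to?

1

At position 5 the neighborhood is 010; the next row has 1 there.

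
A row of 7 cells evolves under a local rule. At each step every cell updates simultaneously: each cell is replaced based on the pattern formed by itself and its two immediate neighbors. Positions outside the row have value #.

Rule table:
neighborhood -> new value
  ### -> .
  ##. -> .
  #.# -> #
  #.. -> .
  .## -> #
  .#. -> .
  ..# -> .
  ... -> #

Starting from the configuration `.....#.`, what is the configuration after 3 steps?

.###..#
##....#
...##.#

...##.#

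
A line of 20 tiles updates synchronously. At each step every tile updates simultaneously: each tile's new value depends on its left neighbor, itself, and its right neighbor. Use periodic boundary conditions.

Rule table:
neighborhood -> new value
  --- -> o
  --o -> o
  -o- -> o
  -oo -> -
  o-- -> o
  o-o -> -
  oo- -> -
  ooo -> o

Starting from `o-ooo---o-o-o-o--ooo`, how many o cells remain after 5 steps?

15

---o-oooo-o-o-ooo-oo
oooo--oo--o-o--o----
-oo-oo--ooo-oooooooo
------oo-o---oooooo-
oooooo---oooo-oooo-o
count of o: 15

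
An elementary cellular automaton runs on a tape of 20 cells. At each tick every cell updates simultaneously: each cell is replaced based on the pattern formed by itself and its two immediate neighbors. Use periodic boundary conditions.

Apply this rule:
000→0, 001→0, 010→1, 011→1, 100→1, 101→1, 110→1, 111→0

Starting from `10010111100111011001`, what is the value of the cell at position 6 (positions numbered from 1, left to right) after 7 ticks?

11011100110101111101
01110110111111000111
11011111100001100101
01110000110001110111
11011000111001011101
01111100101101110111
11000110111111011101
position 6 holds 1

1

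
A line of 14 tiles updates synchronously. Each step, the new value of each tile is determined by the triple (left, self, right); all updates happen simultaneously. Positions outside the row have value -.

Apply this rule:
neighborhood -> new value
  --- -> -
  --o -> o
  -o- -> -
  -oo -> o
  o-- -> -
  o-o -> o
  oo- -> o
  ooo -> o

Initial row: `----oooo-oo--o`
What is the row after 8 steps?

---oooooooo-o-
--oooooooooo--
-ooooooooooo--
oooooooooooo--
oooooooooooo--  (fixed point — unchanged through step 8)

oooooooooooo--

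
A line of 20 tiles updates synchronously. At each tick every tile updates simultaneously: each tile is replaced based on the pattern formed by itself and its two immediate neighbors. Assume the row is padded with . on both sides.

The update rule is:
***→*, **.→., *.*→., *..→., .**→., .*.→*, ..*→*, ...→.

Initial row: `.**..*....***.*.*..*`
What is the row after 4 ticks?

*...**...*.*..*.*.**
*..*....**.*.**.*...
*.**...*...*....*...
*.....**..**...**...

*.....**..**...**...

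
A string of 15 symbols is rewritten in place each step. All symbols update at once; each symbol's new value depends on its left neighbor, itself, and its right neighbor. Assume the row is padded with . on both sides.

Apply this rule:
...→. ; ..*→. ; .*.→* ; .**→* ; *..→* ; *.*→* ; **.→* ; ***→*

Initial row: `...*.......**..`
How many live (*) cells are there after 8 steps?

step 1: ...**......***.
step 2: ...***.....****
step 3: ...****....****
step 4: ...*****...****
step 5: ...******..****
step 6: ...*******.****
step 7: ...************
step 8: ...************
count of *: 12

12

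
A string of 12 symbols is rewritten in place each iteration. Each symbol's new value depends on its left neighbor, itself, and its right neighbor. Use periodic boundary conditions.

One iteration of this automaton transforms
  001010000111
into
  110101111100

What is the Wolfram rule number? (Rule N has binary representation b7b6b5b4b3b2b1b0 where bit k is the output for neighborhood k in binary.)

position 10: 111 → 0  (bit 7 = 0)
position 11: 110 → 0  (bit 6 = 0)
position 3: 101 → 1  (bit 5 = 1)
position 0: 100 → 1  (bit 4 = 1)
position 9: 011 → 1  (bit 3 = 1)
position 2: 010 → 0  (bit 2 = 0)
position 1: 001 → 1  (bit 1 = 1)
position 6: 000 → 1  (bit 0 = 1)
bits b7..b0 = 00111011 = 59

59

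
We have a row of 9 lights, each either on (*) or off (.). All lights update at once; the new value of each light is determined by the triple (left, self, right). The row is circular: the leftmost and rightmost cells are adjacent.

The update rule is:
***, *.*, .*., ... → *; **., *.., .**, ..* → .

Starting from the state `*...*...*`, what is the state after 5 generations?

..*.*.*..
*.*****.*
.*.***.*.
.**.*.**.
...***...

...***...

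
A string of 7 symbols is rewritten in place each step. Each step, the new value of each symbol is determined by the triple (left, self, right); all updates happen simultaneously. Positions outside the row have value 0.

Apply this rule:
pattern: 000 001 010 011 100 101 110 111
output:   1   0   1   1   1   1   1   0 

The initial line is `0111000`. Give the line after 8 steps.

0110101

0101111
0111001
0101101
0111111
0100001
0111101
0100111
0110101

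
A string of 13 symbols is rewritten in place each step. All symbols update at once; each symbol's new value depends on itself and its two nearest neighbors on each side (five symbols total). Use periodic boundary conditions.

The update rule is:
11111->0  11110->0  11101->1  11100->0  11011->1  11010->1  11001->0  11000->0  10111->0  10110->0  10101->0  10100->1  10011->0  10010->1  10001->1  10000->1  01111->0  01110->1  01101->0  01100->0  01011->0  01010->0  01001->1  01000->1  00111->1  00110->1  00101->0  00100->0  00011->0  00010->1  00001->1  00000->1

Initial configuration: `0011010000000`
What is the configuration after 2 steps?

1100000000000

1010111111111
1100000000000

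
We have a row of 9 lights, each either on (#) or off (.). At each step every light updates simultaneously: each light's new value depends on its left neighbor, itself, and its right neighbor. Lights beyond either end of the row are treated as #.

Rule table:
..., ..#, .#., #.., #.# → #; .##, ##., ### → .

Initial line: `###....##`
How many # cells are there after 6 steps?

step 1: ...####..
step 2: ###....##  (repeats step 0; period 2)
step 6: ###....##
count of #: 5

5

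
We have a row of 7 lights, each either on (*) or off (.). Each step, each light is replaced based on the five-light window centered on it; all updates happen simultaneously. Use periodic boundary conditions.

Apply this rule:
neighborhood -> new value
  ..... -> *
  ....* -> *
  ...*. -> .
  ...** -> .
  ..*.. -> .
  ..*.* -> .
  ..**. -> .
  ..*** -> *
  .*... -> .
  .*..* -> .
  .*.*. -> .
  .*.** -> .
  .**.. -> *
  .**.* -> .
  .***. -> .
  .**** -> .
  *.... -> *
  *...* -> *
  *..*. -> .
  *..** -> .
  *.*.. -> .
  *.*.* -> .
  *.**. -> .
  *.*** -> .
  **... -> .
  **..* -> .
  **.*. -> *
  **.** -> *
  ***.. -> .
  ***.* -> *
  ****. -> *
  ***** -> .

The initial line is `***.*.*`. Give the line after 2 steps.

.*...**

step 1: .***...
step 2: .*...**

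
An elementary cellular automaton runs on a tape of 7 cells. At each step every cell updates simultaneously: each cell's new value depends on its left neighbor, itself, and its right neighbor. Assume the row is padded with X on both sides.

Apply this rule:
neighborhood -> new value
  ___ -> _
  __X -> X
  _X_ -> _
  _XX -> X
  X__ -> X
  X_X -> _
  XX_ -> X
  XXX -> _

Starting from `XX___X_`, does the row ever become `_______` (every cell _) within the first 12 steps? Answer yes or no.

_XX_X__
_XX__XX
_XXXXX_
_X___X_
__X_X__
XX___XX
_XX_XX_
_XX_XX_  (fixed point — unchanged through step 12)
step 12 is _XX_XX_, still not uniform _

no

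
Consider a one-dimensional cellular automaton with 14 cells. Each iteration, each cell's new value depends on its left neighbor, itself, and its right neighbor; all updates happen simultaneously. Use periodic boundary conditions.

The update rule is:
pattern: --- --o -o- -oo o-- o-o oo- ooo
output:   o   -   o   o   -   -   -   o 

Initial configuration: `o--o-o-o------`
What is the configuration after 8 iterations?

o--o-o-o-o--o-

iteration 1: o--o-o-o-oooo-
iteration 2: o--o-o-o-ooo--
iteration 3: o--o-o-o-oo---
iteration 4: o--o-o-o-o--o-
iteration 5: o--o-o-o-o--o-  (fixed point — unchanged through iteration 8)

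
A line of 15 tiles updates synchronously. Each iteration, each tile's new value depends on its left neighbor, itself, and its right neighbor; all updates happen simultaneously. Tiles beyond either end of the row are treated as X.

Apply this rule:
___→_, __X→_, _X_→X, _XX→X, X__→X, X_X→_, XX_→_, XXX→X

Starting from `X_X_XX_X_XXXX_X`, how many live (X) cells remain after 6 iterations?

9

__X_X__X_XXX__X
X_X_XX_X_XX_X_X
__X_X__X_X__X_X
X_X_XX_X_XX_X_X  (repeats iteration 2; period 2)
iteration 6: X_X_XX_X_XX_X_X
count of X: 9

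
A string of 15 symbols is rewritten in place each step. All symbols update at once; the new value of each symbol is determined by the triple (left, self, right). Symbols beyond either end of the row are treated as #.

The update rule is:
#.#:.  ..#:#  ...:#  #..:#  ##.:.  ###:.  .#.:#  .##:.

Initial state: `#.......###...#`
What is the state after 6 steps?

.#######...###.
........###....
########...####
........###....  (repeats step 2; period 2)
step 6: ........###....

........###....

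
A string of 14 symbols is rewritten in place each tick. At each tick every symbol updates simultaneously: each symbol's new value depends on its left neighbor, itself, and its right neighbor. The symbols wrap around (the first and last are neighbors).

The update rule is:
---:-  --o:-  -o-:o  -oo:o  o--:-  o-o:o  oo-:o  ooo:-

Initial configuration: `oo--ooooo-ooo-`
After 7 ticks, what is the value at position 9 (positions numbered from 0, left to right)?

o

oo--o---ooo-oo
-o--o---o-ooo-
-o--o---ooo-o-
-o--o---o-ooo-  (repeats tick 2; period 2)
tick 7: -o--o---ooo-o-
position 9 holds o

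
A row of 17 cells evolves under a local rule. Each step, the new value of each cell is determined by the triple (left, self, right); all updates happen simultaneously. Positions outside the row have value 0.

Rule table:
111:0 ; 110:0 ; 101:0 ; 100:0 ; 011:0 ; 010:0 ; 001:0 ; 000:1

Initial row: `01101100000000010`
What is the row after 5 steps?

00000001111111000

step 1: 00000001111111000
step 2: 11111100000000011
step 3: 00000001111111000  (repeats step 1; period 2)
step 5: 00000001111111000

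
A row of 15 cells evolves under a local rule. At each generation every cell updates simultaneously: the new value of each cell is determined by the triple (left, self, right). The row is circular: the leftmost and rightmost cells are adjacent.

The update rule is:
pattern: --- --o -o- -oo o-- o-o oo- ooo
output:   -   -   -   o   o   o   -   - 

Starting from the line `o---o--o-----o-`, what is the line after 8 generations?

o-----o-o---o--

generation 1: -o---o--o-----o
generation 2: o-o---o--o-----
generation 3: -o-o---o--o----
generation 4: --o-o---o--o---
generation 5: ---o-o---o--o--
generation 6: ----o-o---o--o-
generation 7: -----o-o---o--o
generation 8: o-----o-o---o--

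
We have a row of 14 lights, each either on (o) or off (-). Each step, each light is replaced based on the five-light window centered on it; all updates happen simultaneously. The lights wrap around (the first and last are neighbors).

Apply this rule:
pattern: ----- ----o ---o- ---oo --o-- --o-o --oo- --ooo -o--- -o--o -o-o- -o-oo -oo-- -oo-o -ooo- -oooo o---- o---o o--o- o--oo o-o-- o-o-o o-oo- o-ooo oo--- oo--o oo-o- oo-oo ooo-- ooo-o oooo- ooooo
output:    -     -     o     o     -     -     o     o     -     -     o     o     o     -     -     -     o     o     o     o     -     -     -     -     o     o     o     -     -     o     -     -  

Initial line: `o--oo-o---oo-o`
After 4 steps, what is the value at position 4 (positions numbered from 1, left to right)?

oooo-o--ooo---
o--oo--oo--ooo
-ooooooooooo--
oo----------oo
position 4 holds -

-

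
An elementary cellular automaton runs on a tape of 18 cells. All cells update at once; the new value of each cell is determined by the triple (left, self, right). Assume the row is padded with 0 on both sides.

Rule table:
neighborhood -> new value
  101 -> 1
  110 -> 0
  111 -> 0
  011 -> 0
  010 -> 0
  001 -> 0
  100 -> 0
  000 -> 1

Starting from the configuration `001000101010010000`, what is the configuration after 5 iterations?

iteration 1: 100010010100000111
iteration 2: 001000001001110000
iteration 3: 100011100000000111
iteration 4: 001000001111110000
iteration 5: 100011100000000111

100011100000000111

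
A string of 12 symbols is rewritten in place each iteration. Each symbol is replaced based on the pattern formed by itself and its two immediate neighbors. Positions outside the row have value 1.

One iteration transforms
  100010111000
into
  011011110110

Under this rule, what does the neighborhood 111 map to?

1

At position 7 the neighborhood is 111; the next row has 1 there.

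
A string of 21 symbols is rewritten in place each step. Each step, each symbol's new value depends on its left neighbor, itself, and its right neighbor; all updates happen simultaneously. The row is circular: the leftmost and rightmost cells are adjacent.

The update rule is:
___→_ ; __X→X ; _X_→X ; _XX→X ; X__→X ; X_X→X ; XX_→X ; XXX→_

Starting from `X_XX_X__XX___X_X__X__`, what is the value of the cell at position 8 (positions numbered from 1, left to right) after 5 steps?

XXXXXXXXXXX_XXXXXXXXX
__________XXX________
_________XX_XX_______
________XXXXXXX______
_______XX_____XX_____
position 8 holds X

X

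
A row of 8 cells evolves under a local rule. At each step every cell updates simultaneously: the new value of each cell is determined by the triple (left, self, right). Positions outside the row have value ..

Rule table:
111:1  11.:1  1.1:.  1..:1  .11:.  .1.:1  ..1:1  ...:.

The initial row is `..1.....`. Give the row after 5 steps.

.11..111

step 1: .111....
step 2: 1.111...
step 3: 1..111..
step 4: 111.111.
step 5: .11..111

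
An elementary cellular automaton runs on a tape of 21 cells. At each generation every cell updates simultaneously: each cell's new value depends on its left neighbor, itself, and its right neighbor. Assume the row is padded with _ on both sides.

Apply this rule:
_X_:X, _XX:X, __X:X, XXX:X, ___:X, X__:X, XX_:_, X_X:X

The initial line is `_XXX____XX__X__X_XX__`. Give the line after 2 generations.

XX_XXXXX_XXXXXXXX_XX_

generation 1: XXX_XXXXX_XXXXXXXX_XX
generation 2: XX_XXXXX_XXXXXXXX_XX_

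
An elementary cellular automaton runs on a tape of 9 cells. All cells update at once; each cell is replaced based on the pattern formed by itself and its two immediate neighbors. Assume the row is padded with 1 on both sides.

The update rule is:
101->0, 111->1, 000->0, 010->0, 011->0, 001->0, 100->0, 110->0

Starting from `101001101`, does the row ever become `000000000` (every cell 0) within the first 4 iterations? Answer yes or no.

yes

iteration 1: 000000000
all cells are 0 at iteration 1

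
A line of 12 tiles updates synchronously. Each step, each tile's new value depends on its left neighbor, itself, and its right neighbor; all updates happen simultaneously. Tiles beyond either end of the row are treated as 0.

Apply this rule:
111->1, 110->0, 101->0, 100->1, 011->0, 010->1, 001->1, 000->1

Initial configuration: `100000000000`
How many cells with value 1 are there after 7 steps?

10

111111111111
011111111110
101111111101
100111111001
111011110111
010001100010
111110011111
count of 1: 10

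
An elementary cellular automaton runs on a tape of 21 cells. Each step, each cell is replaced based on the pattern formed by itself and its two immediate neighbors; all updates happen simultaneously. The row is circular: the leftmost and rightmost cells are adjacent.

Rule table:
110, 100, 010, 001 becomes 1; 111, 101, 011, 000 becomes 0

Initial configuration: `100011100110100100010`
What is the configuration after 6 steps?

step 1: 110100111010111110110
step 2: 010111001010000010010
step 3: 110001111011000111111
step 4: 011010001001101000000
step 5: 101011011110101100000
step 6: 101001000010100110001

101001000010100110001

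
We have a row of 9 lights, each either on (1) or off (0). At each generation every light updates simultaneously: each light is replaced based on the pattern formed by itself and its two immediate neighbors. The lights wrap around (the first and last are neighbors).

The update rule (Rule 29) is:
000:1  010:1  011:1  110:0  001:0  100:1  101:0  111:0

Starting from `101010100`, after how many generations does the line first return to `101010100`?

101010110
101010100

2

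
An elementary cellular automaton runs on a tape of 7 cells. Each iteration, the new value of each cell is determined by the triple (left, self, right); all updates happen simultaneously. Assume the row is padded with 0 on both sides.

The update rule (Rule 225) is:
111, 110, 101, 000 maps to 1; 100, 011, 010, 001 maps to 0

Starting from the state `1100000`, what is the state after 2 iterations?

0101111
0010111

0010111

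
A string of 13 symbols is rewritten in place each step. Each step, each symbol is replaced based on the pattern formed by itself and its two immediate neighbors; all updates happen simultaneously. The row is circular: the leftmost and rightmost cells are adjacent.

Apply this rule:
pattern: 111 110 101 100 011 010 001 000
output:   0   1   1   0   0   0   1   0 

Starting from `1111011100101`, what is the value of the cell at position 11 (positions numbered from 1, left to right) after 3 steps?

step 1: 0001100101010
step 2: 0010101010100
step 3: 0101010101000
position 11 holds 0

0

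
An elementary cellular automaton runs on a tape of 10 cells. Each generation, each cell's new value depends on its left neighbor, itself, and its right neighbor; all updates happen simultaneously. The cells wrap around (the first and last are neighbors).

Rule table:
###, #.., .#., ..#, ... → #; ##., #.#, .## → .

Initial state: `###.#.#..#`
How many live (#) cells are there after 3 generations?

##..#.###.
..###..#..
##.#.#####
count of #: 8

8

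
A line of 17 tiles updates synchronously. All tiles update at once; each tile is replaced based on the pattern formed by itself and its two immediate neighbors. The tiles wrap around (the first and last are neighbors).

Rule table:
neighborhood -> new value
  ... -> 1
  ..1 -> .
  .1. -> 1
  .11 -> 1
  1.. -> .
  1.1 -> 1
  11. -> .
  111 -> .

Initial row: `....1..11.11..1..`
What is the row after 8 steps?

111.1..1.11...1.1
...11..111..1.111
.1.1...1....111..
.111.1.1.11.1...1
11..111111.11.1.1
....1.....11.1111
.11.1.111.1.11...
.1.1111..1111..11

.1.1111..1111..11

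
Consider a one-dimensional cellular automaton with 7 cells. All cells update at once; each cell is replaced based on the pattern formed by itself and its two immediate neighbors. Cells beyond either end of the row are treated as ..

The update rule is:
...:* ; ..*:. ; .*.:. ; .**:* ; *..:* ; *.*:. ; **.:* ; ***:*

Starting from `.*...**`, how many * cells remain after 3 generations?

..**.**
*.**.**
..**.**
count of *: 4

4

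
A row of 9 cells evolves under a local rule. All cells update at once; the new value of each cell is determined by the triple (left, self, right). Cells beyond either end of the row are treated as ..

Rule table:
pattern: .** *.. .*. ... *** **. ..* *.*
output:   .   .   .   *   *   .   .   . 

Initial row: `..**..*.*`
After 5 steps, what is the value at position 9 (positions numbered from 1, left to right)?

*

step 1: *........
step 2: ..*******
step 3: *..*****.
step 4: ....***..
step 5: ***..*..*
position 9 holds *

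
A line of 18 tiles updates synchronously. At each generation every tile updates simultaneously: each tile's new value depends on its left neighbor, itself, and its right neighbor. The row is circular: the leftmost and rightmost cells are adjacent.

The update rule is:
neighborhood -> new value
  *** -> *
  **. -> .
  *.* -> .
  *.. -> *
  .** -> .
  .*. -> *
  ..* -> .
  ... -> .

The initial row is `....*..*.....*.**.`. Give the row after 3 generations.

....**.**....*...*
*........*...**..*
.*.......**....*..

.*.......**....*..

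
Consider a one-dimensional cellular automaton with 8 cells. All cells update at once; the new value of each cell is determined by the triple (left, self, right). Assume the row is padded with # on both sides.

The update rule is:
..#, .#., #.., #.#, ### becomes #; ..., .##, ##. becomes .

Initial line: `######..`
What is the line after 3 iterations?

#####.##
####.#.#
###.###.

###.###.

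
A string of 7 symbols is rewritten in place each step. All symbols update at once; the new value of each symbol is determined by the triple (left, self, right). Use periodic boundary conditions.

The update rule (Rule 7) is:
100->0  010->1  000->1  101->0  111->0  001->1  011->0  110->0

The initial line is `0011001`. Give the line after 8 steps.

step 1: 0100011
step 2: 0101100
step 3: 1100001
step 4: 0001110
step 5: 1110000
step 6: 0000111
step 7: 0111000
step 8: 1000011

1000011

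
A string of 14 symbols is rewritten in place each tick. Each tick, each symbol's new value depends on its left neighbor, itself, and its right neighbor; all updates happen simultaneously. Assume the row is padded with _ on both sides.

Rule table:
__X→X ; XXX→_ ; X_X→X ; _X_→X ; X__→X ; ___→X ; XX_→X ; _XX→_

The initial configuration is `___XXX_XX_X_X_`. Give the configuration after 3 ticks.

XX__XX_XXXXXXX

tick 1: XXX__XX_XXXXXX
tick 2: __XXX_XX_____X
tick 3: XX__XX_XXXXXXX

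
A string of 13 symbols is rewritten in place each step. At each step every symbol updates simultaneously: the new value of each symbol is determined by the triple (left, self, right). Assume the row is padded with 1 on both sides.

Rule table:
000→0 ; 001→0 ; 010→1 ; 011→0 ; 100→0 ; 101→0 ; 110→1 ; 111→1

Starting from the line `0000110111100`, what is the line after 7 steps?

0000010011100
0000010001100
0000010000100
0000010000100  (fixed point — unchanged through step 7)

0000010000100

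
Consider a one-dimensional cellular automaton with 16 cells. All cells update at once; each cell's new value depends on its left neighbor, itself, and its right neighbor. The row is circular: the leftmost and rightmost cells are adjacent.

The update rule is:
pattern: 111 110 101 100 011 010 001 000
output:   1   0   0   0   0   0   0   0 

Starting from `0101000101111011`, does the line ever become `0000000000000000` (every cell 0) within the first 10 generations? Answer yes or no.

0000000000110000
0000000000000000
all cells are 0 at generation 2

yes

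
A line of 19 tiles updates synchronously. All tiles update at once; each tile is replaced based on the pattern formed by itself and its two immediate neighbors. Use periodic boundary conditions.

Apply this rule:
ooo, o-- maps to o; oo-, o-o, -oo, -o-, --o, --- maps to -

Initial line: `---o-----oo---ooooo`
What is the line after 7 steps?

step 1: o---o------o---ooo-
step 2: -o---o------o---o--
step 3: --o---o------o---o-
step 4: ---o---o------o---o
step 5: o---o---o------o---
step 6: -o---o---o------o--
step 7: --o---o---o------o-

--o---o---o------o-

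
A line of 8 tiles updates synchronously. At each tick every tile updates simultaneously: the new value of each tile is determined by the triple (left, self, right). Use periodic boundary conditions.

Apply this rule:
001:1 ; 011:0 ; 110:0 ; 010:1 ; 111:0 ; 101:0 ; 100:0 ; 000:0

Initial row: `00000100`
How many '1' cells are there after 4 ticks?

00001100
00010000
00110000
01000000
count of 1: 1

1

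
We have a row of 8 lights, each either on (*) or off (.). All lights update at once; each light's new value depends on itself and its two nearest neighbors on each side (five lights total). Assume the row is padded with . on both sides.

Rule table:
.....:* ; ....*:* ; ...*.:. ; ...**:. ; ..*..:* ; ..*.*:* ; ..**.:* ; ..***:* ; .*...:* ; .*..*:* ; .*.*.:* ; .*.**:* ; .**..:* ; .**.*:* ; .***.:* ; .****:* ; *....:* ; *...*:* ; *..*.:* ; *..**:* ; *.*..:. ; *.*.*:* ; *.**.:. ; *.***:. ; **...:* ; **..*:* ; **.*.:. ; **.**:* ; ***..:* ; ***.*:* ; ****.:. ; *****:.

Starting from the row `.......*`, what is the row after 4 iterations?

******.*
**...*..
****.***
**.**.**

**.**.**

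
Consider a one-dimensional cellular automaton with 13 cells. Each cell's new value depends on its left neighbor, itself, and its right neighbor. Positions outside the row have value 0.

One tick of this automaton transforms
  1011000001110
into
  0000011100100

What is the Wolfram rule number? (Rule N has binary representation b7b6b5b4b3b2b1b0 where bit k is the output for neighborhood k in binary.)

position 10: 111 → 1  (bit 7 = 1)
position 3: 110 → 0  (bit 6 = 0)
position 1: 101 → 0  (bit 5 = 0)
position 4: 100 → 0  (bit 4 = 0)
position 2: 011 → 0  (bit 3 = 0)
position 0: 010 → 0  (bit 2 = 0)
position 8: 001 → 0  (bit 1 = 0)
position 5: 000 → 1  (bit 0 = 1)
bits b7..b0 = 10000001 = 129

129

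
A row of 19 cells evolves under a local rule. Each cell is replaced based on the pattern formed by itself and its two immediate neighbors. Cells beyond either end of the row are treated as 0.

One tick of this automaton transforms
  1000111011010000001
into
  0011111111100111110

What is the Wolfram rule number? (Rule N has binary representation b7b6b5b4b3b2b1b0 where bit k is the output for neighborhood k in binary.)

position 5: 111 → 1  (bit 7 = 1)
position 6: 110 → 1  (bit 6 = 1)
position 7: 101 → 1  (bit 5 = 1)
position 1: 100 → 0  (bit 4 = 0)
position 4: 011 → 1  (bit 3 = 1)
position 0: 010 → 0  (bit 2 = 0)
position 3: 001 → 1  (bit 1 = 1)
position 2: 000 → 1  (bit 0 = 1)
bits b7..b0 = 11101011 = 235

235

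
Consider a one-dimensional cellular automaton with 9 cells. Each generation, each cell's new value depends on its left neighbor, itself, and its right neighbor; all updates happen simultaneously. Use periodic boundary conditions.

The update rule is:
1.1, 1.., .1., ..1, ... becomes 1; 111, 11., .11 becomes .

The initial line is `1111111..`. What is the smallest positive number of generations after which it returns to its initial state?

generation 1: .......11
generation 2: 1111111..

2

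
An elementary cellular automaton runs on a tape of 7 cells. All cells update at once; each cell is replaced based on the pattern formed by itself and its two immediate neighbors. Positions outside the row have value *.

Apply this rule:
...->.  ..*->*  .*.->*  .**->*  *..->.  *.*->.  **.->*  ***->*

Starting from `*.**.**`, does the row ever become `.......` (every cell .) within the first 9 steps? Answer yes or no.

*.**.**  (fixed point — unchanged through step 9)
step 9 is *.**.**, still not uniform .

no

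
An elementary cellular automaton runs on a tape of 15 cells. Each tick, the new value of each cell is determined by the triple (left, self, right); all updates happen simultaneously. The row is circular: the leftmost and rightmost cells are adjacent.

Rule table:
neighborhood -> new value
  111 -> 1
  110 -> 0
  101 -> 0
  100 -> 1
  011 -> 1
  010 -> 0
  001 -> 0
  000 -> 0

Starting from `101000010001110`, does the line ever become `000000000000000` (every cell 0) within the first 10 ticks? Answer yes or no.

tick 1: 000100001001100
tick 2: 000010000101010
tick 3: 000001000000001
tick 4: 100000100000000
tick 5: 010000010000000
tick 6: 001000001000000
tick 7: 000100000100000
tick 8: 000010000010000
tick 9: 000001000001000
tick 10: 000000100000100
tick 10 is 000000100000100, still not uniform 0

no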